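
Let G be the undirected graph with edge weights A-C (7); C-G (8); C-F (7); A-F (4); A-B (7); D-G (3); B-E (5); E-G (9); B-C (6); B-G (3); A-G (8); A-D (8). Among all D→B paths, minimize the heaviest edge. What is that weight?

A few of the D→B routes:
D-G-C-B: max(3, 8, 6) = 8
D-G-B: max(3, 3) = 3
D-G-A-F-C-B: max(3, 8, 4, 7, 6) = 8
D-G-C-F-A-B: max(3, 8, 7, 4, 7) = 8
D-G-A-C-B: max(3, 8, 7, 6) = 8
D-G-C-A-B: max(3, 8, 7, 7) = 8
Best route has worst link 3.

3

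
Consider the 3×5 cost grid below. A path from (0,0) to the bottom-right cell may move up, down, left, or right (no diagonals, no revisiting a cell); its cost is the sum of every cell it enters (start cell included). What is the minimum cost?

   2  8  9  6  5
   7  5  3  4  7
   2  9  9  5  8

34

One optimal route is [0,0] → [1,0] → [1,1] → [1,2] → [1,3] → [2,3] → [2,4].
Its cost is 2 + 7 + 5 + 3 + 4 + 5 + 8 = 34.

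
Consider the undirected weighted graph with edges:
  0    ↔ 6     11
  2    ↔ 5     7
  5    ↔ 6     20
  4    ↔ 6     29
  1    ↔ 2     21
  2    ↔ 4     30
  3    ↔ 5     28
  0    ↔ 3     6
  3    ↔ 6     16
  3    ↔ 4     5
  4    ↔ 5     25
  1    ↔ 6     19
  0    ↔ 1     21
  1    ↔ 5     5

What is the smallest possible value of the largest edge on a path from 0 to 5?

Comparing a few candidate routes:
0→6→5: max(11, 20) = 20
0→3→6→5: max(6, 16, 20) = 20
0→1→2→5: max(21, 21, 7) = 21
0→3→6→1→5: max(6, 16, 19, 5) = 19
0→6→1→5: max(11, 19, 5) = 19
Best route has worst link 19.

19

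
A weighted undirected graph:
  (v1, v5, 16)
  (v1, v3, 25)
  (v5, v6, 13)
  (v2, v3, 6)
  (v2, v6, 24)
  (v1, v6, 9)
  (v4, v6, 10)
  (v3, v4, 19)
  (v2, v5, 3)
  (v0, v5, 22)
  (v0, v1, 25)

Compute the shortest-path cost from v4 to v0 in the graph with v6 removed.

50

A few of the v4→v0 routes:
v4 → v3 → v2 → v5 → v0: 19 + 6 + 3 + 22 = 50
v4 → v3 → v1 → v0: 19 + 25 + 25 = 69
v4 → v3 → v2 → v5 → v1 → v0: 19 + 6 + 3 + 16 + 25 = 69
The minimum is 50.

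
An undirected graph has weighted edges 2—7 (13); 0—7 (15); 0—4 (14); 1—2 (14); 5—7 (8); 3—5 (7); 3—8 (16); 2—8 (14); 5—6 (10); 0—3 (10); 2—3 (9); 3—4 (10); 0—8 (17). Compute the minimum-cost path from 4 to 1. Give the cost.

Some routes from 4 to 1:
4 - 3 - 2 - 1: 10 + 9 + 14 = 33
4 - 0 - 3 - 2 - 1: 14 + 10 + 9 + 14 = 47
4 - 3 - 5 - 7 - 2 - 1: 10 + 7 + 8 + 13 + 14 = 52
Shortest: 33.

33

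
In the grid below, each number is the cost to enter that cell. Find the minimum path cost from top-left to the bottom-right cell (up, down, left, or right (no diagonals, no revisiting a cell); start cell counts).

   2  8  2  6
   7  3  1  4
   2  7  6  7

24

Path [0,0]→[0,1]→[0,2]→[1,2]→[1,3]→[2,3]: 2 + 8 + 2 + 1 + 4 + 7 = 24.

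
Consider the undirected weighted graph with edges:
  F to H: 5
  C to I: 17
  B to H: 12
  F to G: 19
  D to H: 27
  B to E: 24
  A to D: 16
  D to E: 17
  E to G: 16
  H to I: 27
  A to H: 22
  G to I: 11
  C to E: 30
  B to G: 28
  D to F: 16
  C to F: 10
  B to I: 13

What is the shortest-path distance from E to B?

24

A few of the E→B routes:
E -> B: 24
E -> D -> H -> B: 17 + 27 + 12 = 56
E -> G -> I -> B: 16 + 11 + 13 = 40
E -> G -> F -> H -> B: 16 + 19 + 5 + 12 = 52
E -> D -> F -> H -> B: 17 + 16 + 5 + 12 = 50
E -> G -> B: 16 + 28 = 44
The minimum is 24.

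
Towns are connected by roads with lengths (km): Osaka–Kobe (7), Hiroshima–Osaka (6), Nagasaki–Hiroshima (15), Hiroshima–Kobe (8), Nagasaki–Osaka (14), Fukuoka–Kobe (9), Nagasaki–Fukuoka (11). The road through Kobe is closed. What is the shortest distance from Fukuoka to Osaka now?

25

Candidate routes:
Fukuoka -> Nagasaki -> Osaka: 11 + 14 = 25
Fukuoka -> Nagasaki -> Hiroshima -> Osaka: 11 + 15 + 6 = 32
Shortest: 25 km.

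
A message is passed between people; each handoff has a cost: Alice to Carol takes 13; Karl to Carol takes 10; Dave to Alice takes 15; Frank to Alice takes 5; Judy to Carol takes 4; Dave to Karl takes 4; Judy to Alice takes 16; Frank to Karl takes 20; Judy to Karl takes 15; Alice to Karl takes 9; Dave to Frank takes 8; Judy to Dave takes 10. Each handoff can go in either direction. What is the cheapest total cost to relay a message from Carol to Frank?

18

Some routes from Carol to Frank:
Carol→Karl→Alice→Frank: 10 + 9 + 5 = 24
Carol→Karl→Dave→Frank: 10 + 4 + 8 = 22
Carol→Judy→Dave→Frank: 4 + 10 + 8 = 22
Carol→Alice→Frank: 13 + 5 = 18
The minimum is 18.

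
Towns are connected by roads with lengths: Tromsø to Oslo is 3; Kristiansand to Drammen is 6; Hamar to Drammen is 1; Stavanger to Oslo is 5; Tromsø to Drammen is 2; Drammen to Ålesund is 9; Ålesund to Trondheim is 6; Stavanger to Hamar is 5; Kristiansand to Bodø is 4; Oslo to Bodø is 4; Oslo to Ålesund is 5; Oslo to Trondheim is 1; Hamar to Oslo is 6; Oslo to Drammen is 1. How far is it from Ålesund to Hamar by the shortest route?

Checking several routes:
Ålesund -> Trondheim -> Oslo -> Drammen -> Hamar: 6 + 1 + 1 + 1 = 9
Ålesund -> Drammen -> Hamar: 9 + 1 = 10
Ålesund -> Oslo -> Drammen -> Hamar: 5 + 1 + 1 = 7
Ålesund -> Oslo -> Tromsø -> Drammen -> Hamar: 5 + 3 + 2 + 1 = 11
The minimum is 7.

7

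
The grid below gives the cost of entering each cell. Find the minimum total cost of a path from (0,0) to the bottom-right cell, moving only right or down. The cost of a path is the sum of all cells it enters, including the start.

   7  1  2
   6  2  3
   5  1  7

Best path: (0,0) (0,1) (1,1) (2,1) (2,2)
Cost: 7 + 1 + 2 + 1 + 7 = 18

18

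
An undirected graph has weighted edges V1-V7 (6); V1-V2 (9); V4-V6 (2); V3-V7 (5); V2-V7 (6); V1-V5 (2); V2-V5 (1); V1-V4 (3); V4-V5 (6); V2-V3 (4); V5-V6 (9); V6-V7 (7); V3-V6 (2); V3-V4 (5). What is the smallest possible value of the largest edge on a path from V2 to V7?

5

Checking several routes:
V2→V3→V7: max(4, 5) = 5
V2→V5→V1→V4→V6→V3→V7: max(1, 2, 3, 2, 2, 5) = 5
V2→V5→V1→V4→V3→V7: max(1, 2, 3, 5, 5) = 5
V2→V3→V6→V4→V1→V7: max(4, 2, 2, 3, 6) = 6
The minimum achievable maximum is 5.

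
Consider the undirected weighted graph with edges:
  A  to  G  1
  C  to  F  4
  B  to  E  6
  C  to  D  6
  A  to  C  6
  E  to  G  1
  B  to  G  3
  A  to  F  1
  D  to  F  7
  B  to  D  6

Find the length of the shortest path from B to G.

3

A few of the B→G routes:
B -> G: 3
B -> D -> F -> A -> G: 6 + 7 + 1 + 1 = 15
B -> E -> G: 6 + 1 = 7
The minimum is 3.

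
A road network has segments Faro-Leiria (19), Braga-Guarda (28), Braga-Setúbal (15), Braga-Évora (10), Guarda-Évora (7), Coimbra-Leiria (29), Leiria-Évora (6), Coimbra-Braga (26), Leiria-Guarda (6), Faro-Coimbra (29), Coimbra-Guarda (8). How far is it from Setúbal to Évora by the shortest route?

Some routes from Setúbal to Évora:
Setúbal→Braga→Coimbra→Leiria→Évora: 15 + 26 + 29 + 6 = 76
Setúbal→Braga→Coimbra→Guarda→Évora: 15 + 26 + 8 + 7 = 56
Setúbal→Braga→Coimbra→Guarda→Leiria→Évora: 15 + 26 + 8 + 6 + 6 = 61
Setúbal→Braga→Évora: 15 + 10 = 25
Setúbal→Braga→Guarda→Évora: 15 + 28 + 7 = 50
Setúbal→Braga→Guarda→Leiria→Évora: 15 + 28 + 6 + 6 = 55
Best route has total 25.

25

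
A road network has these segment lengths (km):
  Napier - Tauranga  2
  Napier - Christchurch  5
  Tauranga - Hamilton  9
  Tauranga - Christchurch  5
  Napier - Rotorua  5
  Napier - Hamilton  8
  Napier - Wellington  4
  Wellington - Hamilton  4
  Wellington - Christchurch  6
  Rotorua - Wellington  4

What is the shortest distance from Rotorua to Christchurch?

A few of the Rotorua→Christchurch routes:
Rotorua-Wellington-Christchurch: 4 + 6 = 10
Rotorua-Napier-Christchurch: 5 + 5 = 10
Rotorua-Napier-Tauranga-Christchurch: 5 + 2 + 5 = 12
Rotorua-Wellington-Napier-Christchurch: 4 + 4 + 5 = 13
Shortest: 10 km.

10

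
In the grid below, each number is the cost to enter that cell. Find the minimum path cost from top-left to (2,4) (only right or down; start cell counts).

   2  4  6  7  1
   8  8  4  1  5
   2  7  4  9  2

Best path: (0,0) -> (0,1) -> (0,2) -> (1,2) -> (1,3) -> (1,4) -> (2,4)
Cost: 2 + 4 + 6 + 4 + 1 + 5 + 2 = 24

24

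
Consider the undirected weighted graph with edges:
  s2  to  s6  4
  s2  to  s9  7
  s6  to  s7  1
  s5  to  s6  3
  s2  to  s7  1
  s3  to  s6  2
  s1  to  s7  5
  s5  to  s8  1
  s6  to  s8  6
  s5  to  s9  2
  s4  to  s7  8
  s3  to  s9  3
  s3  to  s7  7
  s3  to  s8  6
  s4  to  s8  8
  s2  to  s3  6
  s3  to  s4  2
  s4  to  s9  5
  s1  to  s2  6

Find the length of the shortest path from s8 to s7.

Checking several routes:
s8 → s6 → s7: 6 + 1 = 7
s8 → s3 → s6 → s7: 6 + 2 + 1 = 9
s8 → s5 → s6 → s7: 1 + 3 + 1 = 5
Shortest: 5.

5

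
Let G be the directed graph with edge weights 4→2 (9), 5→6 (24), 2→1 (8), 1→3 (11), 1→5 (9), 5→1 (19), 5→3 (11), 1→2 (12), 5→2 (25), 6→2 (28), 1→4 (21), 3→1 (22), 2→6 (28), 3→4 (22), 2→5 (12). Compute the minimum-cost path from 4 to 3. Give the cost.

Routes from 4 to 3:
4 - 2 - 5 - 1 - 3: 9 + 12 + 19 + 11 = 51
4 - 2 - 5 - 3: 9 + 12 + 11 = 32
4 - 2 - 1 - 3: 9 + 8 + 11 = 28
4 - 2 - 1 - 5 - 3: 9 + 8 + 9 + 11 = 37
The minimum is 28.

28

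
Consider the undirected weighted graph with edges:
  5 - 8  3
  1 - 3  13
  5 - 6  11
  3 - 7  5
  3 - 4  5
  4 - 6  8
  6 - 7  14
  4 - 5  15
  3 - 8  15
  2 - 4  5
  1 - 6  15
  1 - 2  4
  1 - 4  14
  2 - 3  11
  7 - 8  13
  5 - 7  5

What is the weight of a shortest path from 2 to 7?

Checking several routes:
2→4→6→7: 5 + 8 + 14 = 27
2→1→3→7: 4 + 13 + 5 = 22
2→1→4→3→7: 4 + 14 + 5 + 5 = 28
2→4→3→7: 5 + 5 + 5 = 15
2→3→7: 11 + 5 = 16
2→4→5→7: 5 + 15 + 5 = 25
Shortest: 15.

15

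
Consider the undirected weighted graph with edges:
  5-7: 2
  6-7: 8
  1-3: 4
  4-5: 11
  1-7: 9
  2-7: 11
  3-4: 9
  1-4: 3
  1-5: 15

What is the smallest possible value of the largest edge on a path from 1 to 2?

Some routes from 1 to 2:
1 - 3 - 4 - 5 - 7 - 2: max(4, 9, 11, 2, 11) = 11
1 - 4 - 5 - 7 - 2: max(3, 11, 2, 11) = 11
1 - 7 - 2: max(9, 11) = 11
Smallest bottleneck: 11.

11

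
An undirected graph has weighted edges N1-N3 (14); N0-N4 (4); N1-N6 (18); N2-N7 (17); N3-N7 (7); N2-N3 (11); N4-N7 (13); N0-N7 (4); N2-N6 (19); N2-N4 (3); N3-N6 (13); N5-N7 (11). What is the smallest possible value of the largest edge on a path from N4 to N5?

Comparing a few candidate routes:
N4-N2-N3-N7-N5: max(3, 11, 7, 11) = 11
N4-N7-N5: max(13, 11) = 13
N4-N2-N7-N5: max(3, 17, 11) = 17
N4-N0-N7-N5: max(4, 4, 11) = 11
Smallest bottleneck: 11.

11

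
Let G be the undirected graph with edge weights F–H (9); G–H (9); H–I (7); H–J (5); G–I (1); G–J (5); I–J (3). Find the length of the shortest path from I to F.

16

Comparing a few candidate routes:
I-H-F: 7 + 9 = 16
I-J-H-F: 3 + 5 + 9 = 17
I-G-H-F: 1 + 9 + 9 = 19
The minimum is 16.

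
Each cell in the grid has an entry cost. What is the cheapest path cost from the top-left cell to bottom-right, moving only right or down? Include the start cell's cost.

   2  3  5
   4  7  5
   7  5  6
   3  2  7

One optimal route is r0c0→r1c0→r2c0→r3c0→r3c1→r3c2.
Its cost is 2 + 4 + 7 + 3 + 2 + 7 = 25.
(Top row then right column would cost 28.)

25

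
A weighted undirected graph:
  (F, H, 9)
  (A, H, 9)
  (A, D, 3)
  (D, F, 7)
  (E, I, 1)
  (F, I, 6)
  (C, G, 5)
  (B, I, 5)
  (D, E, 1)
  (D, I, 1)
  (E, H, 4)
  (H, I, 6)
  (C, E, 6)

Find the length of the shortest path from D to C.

7

A few of the D→C routes:
D -> E -> C: 1 + 6 = 7
D -> A -> H -> I -> E -> C: 3 + 9 + 6 + 1 + 6 = 25
D -> A -> H -> E -> C: 3 + 9 + 4 + 6 = 22
D -> I -> E -> C: 1 + 1 + 6 = 8
D -> I -> H -> E -> C: 1 + 6 + 4 + 6 = 17
D -> F -> I -> E -> C: 7 + 6 + 1 + 6 = 20
Best route has total 7.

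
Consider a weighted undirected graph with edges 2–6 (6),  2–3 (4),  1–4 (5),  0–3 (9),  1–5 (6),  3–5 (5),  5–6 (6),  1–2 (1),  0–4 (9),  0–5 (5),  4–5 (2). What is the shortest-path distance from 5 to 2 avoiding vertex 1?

Candidate routes:
5 -> 0 -> 3 -> 2: 5 + 9 + 4 = 18
5 -> 6 -> 2: 6 + 6 = 12
5 -> 4 -> 0 -> 3 -> 2: 2 + 9 + 9 + 4 = 24
5 -> 3 -> 2: 5 + 4 = 9
Shortest: 9.

9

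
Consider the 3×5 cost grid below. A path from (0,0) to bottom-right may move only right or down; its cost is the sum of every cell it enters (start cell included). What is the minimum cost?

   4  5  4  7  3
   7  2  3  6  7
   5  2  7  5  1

Take (0,0) (0,1) (1,1) (1,2) (1,3) (2,3) (2,4) for a total of 4 + 5 + 2 + 3 + 6 + 5 + 1 = 26.
(Top row then right column would cost 31.)

26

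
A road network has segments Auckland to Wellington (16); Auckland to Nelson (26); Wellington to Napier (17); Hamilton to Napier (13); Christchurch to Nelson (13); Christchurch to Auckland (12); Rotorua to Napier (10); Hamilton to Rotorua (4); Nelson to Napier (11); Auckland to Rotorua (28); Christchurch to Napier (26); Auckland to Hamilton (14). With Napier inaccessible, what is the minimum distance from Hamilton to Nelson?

Paths from Hamilton to Nelson avoiding Napier:
Hamilton→Rotorua→Auckland→Nelson: 4 + 28 + 26 = 58
Hamilton→Rotorua→Auckland→Christchurch→Nelson: 4 + 28 + 12 + 13 = 57
Hamilton→Auckland→Christchurch→Nelson: 14 + 12 + 13 = 39
Hamilton→Auckland→Nelson: 14 + 26 = 40
Shortest: 39 km.

39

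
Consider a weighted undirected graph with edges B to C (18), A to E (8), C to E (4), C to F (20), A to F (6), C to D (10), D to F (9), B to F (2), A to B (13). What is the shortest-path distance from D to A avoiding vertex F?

22

Candidate routes:
D → C → E → A: 10 + 4 + 8 = 22
D → C → B → A: 10 + 18 + 13 = 41
Shortest: 22.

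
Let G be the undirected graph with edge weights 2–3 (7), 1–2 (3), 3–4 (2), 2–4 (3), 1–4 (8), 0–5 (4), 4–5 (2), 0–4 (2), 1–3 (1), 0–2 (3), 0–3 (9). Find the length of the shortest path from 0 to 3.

Some routes from 0 to 3:
0 -> 4 -> 3: 2 + 2 = 4
0 -> 5 -> 4 -> 3: 4 + 2 + 2 = 8
0 -> 2 -> 1 -> 3: 3 + 3 + 1 = 7
Shortest: 4.

4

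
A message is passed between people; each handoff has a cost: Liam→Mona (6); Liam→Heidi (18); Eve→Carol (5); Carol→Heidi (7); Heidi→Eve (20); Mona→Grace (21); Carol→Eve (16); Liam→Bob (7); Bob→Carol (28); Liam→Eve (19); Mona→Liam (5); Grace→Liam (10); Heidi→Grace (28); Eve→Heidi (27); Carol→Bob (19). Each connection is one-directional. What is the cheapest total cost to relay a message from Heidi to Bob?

44

Paths from Heidi to Bob:
Heidi → Grace → Liam → Bob: 28 + 10 + 7 = 45
Heidi → Grace → Liam → Eve → Carol → Bob: 28 + 10 + 19 + 5 + 19 = 81
Heidi → Eve → Carol → Bob: 20 + 5 + 19 = 44
Shortest: 44.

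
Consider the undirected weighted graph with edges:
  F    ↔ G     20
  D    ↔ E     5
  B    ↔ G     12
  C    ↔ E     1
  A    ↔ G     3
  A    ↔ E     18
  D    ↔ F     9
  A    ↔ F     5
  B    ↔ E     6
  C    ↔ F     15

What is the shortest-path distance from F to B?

Some routes from F to B:
F-C-E-B: 15 + 1 + 6 = 22
F-D-E-B: 9 + 5 + 6 = 20
F-A-G-B: 5 + 3 + 12 = 20
The minimum is 20.

20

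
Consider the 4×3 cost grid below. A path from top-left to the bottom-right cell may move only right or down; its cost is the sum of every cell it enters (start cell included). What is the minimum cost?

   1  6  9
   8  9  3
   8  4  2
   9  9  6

Path r0c0→r0c1→r0c2→r1c2→r2c2→r3c2: 1 + 6 + 9 + 3 + 2 + 6 = 27.

27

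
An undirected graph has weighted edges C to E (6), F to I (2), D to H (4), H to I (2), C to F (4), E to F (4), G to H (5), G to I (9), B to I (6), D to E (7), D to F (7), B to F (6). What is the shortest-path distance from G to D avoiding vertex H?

18

Comparing a few candidate routes:
G-I-F-E-D: 9 + 2 + 4 + 7 = 22
G-I-B-F-D: 9 + 6 + 6 + 7 = 28
G-I-F-D: 9 + 2 + 7 = 18
G-I-F-C-E-D: 9 + 2 + 4 + 6 + 7 = 28
Shortest: 18.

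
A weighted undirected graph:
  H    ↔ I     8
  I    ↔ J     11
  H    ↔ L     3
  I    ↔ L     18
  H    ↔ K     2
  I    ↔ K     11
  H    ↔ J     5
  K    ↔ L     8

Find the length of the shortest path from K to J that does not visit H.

Paths from K to J avoiding H:
K→L→I→J: 8 + 18 + 11 = 37
K→I→J: 11 + 11 = 22
Best route has total 22.

22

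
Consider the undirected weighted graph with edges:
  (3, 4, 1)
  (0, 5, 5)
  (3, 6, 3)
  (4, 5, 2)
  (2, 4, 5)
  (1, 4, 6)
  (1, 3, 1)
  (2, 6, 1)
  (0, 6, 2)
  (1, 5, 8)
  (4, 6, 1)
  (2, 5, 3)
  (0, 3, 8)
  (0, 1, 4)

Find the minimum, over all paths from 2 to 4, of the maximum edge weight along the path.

1

Comparing a few candidate routes:
2 → 5 → 0 → 6 → 3 → 4: max(3, 5, 2, 3, 1) = 5
2 → 6 → 0 → 1 → 3 → 4: max(1, 2, 4, 1, 1) = 4
2 → 6 → 3 → 4: max(1, 3, 1) = 3
2 → 5 → 0 → 6 → 4: max(3, 5, 2, 1) = 5
2 → 5 → 4: max(3, 2) = 3
2 → 6 → 4: max(1, 1) = 1
Best route has worst link 1.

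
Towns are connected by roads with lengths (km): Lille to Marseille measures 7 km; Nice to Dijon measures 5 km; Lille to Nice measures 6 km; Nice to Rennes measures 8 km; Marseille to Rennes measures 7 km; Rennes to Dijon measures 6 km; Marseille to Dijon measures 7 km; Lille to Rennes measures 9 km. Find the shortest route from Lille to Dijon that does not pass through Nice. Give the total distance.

14

Routes from Lille to Dijon avoiding Nice:
Lille -> Marseille -> Dijon: 7 + 7 = 14
Lille -> Rennes -> Marseille -> Dijon: 9 + 7 + 7 = 23
Lille -> Rennes -> Dijon: 9 + 6 = 15
Lille -> Marseille -> Rennes -> Dijon: 7 + 7 + 6 = 20
The minimum is 14 km.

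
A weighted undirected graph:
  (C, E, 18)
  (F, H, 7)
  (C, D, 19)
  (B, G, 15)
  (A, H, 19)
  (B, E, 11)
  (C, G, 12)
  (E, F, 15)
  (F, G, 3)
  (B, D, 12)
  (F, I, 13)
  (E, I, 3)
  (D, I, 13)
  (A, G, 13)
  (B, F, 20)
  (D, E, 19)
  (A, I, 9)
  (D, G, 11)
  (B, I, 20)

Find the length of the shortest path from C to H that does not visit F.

Checking several routes:
C - D - G - A - H: 19 + 11 + 13 + 19 = 62
C - D - E - I - A - H: 19 + 19 + 3 + 9 + 19 = 69
C - G - D - I - A - H: 12 + 11 + 13 + 9 + 19 = 64
C - G - A - H: 12 + 13 + 19 = 44
C - E - I - A - H: 18 + 3 + 9 + 19 = 49
C - D - I - A - H: 19 + 13 + 9 + 19 = 60
Best route has total 44.

44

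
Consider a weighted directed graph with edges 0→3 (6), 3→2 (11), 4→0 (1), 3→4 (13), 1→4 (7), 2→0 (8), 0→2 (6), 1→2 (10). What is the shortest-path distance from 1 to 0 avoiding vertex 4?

Paths from 1 to 0 avoiding 4:
1-2-0: 10 + 8 = 18
Best route has total 18.

18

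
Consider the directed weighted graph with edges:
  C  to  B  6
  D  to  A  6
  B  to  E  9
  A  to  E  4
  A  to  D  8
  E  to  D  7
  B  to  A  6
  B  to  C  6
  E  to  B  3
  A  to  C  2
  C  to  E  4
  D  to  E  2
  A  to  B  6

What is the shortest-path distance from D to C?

8

Checking several routes:
D→A→C: 6 + 2 = 8
D→E→B→C: 2 + 3 + 6 = 11
D→A→B→C: 6 + 6 + 6 = 18
D→E→B→A→C: 2 + 3 + 6 + 2 = 13
Best route has total 8.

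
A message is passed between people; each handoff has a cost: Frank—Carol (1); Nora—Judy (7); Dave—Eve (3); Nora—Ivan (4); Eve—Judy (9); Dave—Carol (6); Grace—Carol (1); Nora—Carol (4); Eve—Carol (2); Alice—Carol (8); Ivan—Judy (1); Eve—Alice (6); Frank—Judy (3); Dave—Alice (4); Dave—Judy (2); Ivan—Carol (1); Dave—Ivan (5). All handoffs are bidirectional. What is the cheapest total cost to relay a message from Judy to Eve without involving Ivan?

A few of the Judy→Eve routes:
Judy - Dave - Eve: 2 + 3 = 5
Judy - Dave - Carol - Eve: 2 + 6 + 2 = 10
Judy - Frank - Carol - Eve: 3 + 1 + 2 = 6
Judy - Eve: 9
Best route has total 5.

5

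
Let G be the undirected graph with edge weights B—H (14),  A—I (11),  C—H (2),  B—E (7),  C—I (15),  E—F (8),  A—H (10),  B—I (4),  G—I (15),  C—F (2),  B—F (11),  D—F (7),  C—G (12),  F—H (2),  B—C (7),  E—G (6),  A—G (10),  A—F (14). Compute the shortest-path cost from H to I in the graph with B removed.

Comparing a few candidate routes:
H-F-A-I: 2 + 14 + 11 = 27
H-A-I: 10 + 11 = 21
H-F-C-I: 2 + 2 + 15 = 19
H-C-F-A-I: 2 + 2 + 14 + 11 = 29
H-C-I: 2 + 15 = 17
Shortest: 17.

17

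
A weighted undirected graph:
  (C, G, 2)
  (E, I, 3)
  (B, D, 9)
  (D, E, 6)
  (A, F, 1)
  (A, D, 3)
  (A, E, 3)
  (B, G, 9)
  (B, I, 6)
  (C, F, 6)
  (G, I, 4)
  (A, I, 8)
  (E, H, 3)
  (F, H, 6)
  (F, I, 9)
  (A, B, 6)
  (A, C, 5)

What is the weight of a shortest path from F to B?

7

Checking several routes:
F→A→E→I→B: 1 + 3 + 3 + 6 = 13
F→A→I→B: 1 + 8 + 6 = 15
F→A→B: 1 + 6 = 7
F→A→D→B: 1 + 3 + 9 = 13
F→I→B: 9 + 6 = 15
Best route has total 7.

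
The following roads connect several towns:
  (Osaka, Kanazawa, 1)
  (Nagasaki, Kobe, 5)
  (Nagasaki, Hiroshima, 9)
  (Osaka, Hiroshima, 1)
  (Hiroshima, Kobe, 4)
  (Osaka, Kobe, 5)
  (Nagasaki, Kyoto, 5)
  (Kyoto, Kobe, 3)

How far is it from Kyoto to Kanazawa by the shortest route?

9

Checking several routes:
Kyoto-Kobe-Nagasaki-Hiroshima-Osaka-Kanazawa: 3 + 5 + 9 + 1 + 1 = 19
Kyoto-Kobe-Osaka-Kanazawa: 3 + 5 + 1 = 9
Kyoto-Nagasaki-Kobe-Osaka-Kanazawa: 5 + 5 + 5 + 1 = 16
Kyoto-Nagasaki-Hiroshima-Osaka-Kanazawa: 5 + 9 + 1 + 1 = 16
Kyoto-Nagasaki-Kobe-Hiroshima-Osaka-Kanazawa: 5 + 5 + 4 + 1 + 1 = 16
Kyoto-Kobe-Hiroshima-Osaka-Kanazawa: 3 + 4 + 1 + 1 = 9
The minimum is 9.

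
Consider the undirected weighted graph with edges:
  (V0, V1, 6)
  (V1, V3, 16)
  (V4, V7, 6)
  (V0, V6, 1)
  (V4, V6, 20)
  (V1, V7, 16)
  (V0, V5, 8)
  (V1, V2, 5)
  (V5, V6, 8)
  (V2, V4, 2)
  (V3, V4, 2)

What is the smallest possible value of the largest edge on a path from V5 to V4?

A few of the V5→V4 routes:
V5-V6-V0-V1-V2-V4: max(8, 1, 6, 5, 2) = 8
V5-V0-V1-V2-V4: max(8, 6, 5, 2) = 8
V5-V6-V0-V1-V3-V4: max(8, 1, 6, 16, 2) = 16
V5-V6-V0-V1-V7-V4: max(8, 1, 6, 16, 6) = 16
Smallest bottleneck: 8.

8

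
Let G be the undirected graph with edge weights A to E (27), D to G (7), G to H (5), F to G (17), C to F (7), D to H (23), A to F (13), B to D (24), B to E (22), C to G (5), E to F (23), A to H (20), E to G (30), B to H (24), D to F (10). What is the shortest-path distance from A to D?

23

Comparing a few candidate routes:
A→H→G→D: 20 + 5 + 7 = 32
A→F→C→G→D: 13 + 7 + 5 + 7 = 32
A→F→D: 13 + 10 = 23
A→F→G→D: 13 + 17 + 7 = 37
A→H→D: 20 + 23 = 43
The minimum is 23.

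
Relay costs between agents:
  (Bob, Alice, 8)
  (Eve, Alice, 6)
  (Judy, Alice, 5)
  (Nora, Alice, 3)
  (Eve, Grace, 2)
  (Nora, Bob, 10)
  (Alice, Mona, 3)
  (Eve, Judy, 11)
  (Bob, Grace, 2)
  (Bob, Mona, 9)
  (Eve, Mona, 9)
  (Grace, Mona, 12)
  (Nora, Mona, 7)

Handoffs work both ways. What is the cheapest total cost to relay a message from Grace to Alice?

Comparing a few candidate routes:
Grace - Bob - Alice: 2 + 8 = 10
Grace - Eve - Alice: 2 + 6 = 8
Grace - Bob - Mona - Alice: 2 + 9 + 3 = 14
Grace - Eve - Mona - Alice: 2 + 9 + 3 = 14
Best route has total 8.

8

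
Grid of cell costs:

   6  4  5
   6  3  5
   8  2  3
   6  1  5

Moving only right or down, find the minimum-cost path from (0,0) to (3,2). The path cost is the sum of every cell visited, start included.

21

One optimal route is [0,0]→[0,1]→[1,1]→[2,1]→[3,1]→[3,2].
Its cost is 6 + 4 + 3 + 2 + 1 + 5 = 21.
For comparison, the top-then-right route costs 28.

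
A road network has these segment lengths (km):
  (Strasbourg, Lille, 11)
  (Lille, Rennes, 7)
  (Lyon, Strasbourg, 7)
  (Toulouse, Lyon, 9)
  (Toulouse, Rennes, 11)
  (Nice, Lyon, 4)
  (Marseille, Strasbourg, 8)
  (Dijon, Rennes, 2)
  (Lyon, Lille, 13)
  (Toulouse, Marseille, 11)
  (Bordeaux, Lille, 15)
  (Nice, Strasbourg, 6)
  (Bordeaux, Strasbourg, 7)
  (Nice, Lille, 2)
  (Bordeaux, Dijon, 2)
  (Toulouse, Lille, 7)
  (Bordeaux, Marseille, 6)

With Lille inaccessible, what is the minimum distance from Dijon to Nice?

Checking several routes:
Dijon-Bordeaux-Strasbourg-Nice: 2 + 7 + 6 = 15
Dijon-Bordeaux-Strasbourg-Lyon-Nice: 2 + 7 + 7 + 4 = 20
Dijon-Bordeaux-Marseille-Strasbourg-Nice: 2 + 6 + 8 + 6 = 22
Shortest: 15 km.

15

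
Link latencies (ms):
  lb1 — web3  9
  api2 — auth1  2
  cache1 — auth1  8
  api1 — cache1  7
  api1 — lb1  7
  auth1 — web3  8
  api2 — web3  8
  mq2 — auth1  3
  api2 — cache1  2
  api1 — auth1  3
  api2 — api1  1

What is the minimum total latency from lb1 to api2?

8

Some routes from lb1 to api2:
lb1 → api1 → api2: 7 + 1 = 8
lb1 → web3 → api2: 9 + 8 = 17
lb1 → api1 → cache1 → api2: 7 + 7 + 2 = 16
lb1 → api1 → auth1 → api2: 7 + 3 + 2 = 12
Best route has total 8 ms.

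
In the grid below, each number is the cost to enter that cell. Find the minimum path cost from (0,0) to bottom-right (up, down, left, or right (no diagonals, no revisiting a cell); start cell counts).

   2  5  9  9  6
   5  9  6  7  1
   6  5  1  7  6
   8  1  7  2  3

Take [0,0] → [1,0] → [2,0] → [2,1] → [2,2] → [2,3] → [3,3] → [3,4] for a total of 2 + 5 + 6 + 5 + 1 + 7 + 2 + 3 = 31.

31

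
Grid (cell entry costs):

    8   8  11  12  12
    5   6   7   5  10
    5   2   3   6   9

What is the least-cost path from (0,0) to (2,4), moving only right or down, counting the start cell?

Path r0c0 -> r1c0 -> r2c0 -> r2c1 -> r2c2 -> r2c3 -> r2c4: 8 + 5 + 5 + 2 + 3 + 6 + 9 = 38.
For comparison, the top-then-right route costs 70.

38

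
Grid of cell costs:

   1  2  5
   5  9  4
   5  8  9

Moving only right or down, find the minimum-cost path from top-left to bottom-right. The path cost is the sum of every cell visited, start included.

21

Take r0c0 r0c1 r0c2 r1c2 r2c2 for a total of 1 + 2 + 5 + 4 + 9 = 21.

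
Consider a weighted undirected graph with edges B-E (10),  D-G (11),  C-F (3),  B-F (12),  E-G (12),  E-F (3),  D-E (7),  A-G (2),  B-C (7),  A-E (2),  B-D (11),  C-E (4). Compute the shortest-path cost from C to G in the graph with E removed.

29

Routes from C to G avoiding E:
C - B - D - G: 7 + 11 + 11 = 29
C - F - B - D - G: 3 + 12 + 11 + 11 = 37
The minimum is 29.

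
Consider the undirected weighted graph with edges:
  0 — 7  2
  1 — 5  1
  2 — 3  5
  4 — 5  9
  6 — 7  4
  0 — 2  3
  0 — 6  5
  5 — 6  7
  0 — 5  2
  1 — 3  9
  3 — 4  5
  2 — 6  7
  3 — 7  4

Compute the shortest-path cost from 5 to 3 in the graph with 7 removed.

10

Paths from 5 to 3 avoiding 7:
5 - 4 - 3: 9 + 5 = 14
5 - 0 - 2 - 3: 2 + 3 + 5 = 10
5 - 6 - 0 - 2 - 3: 7 + 5 + 3 + 5 = 20
5 - 0 - 6 - 2 - 3: 2 + 5 + 7 + 5 = 19
5 - 1 - 3: 1 + 9 = 10
5 - 6 - 2 - 3: 7 + 7 + 5 = 19
The minimum is 10.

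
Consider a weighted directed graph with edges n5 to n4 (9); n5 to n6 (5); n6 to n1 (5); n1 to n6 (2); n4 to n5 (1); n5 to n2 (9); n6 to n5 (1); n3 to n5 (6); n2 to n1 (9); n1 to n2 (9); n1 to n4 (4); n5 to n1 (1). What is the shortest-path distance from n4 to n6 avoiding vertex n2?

Routes from n4 to n6 avoiding n2:
n4 → n5 → n1 → n6: 1 + 1 + 2 = 4
n4 → n5 → n6: 1 + 5 = 6
Shortest: 4.

4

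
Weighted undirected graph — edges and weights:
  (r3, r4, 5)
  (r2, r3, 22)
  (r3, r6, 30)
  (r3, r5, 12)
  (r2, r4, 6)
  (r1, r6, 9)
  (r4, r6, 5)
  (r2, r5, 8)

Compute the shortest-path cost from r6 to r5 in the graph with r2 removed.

22

Paths from r6 to r5 avoiding r2:
r6-r4-r3-r5: 5 + 5 + 12 = 22
r6-r3-r5: 30 + 12 = 42
The minimum is 22.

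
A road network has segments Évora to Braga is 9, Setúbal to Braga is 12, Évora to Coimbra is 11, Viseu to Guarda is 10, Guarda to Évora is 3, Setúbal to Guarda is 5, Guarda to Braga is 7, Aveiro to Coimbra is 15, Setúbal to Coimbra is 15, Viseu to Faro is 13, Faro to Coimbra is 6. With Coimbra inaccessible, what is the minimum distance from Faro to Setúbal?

28

Paths from Faro to Setúbal avoiding Coimbra:
Faro-Viseu-Guarda-Braga-Setúbal: 13 + 10 + 7 + 12 = 42
Faro-Viseu-Guarda-Évora-Braga-Setúbal: 13 + 10 + 3 + 9 + 12 = 47
Faro-Viseu-Guarda-Setúbal: 13 + 10 + 5 = 28
Shortest: 28.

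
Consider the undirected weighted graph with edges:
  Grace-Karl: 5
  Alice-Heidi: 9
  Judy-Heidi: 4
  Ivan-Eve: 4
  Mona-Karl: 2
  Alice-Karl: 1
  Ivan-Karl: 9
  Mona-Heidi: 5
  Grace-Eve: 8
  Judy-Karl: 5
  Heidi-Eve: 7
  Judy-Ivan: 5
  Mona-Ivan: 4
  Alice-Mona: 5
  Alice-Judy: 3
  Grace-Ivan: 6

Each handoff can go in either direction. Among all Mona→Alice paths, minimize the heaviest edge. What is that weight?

2

Some routes from Mona to Alice:
Mona-Ivan-Judy-Karl-Alice: max(4, 5, 5, 1) = 5
Mona-Karl-Alice: max(2, 1) = 2
Mona-Heidi-Judy-Karl-Alice: max(5, 4, 5, 1) = 5
Mona-Ivan-Judy-Alice: max(4, 5, 3) = 5
Mona-Alice: max(5) = 5
Mona-Karl-Judy-Alice: max(2, 5, 3) = 5
Smallest bottleneck: 2.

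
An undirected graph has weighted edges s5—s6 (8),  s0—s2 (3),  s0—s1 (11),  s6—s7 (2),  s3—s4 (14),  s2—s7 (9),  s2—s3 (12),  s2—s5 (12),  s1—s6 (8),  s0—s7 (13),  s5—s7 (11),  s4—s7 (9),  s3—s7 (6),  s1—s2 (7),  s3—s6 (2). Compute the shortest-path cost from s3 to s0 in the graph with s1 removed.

15

Checking several routes:
s3 - s7 - s0: 6 + 13 = 19
s3 - s7 - s2 - s0: 6 + 9 + 3 = 18
s3 - s6 - s7 - s0: 2 + 2 + 13 = 17
s3 - s2 - s0: 12 + 3 = 15
s3 - s6 - s7 - s2 - s0: 2 + 2 + 9 + 3 = 16
s3 - s6 - s5 - s2 - s0: 2 + 8 + 12 + 3 = 25
Best route has total 15.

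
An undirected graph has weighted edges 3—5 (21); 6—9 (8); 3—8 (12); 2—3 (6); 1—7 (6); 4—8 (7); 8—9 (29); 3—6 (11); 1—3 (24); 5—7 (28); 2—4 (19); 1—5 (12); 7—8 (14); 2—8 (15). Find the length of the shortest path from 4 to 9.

36

Checking several routes:
4→8→9: 7 + 29 = 36
4→2→3→6→9: 19 + 6 + 11 + 8 = 44
4→8→2→3→6→9: 7 + 15 + 6 + 11 + 8 = 47
4→8→3→6→9: 7 + 12 + 11 + 8 = 38
4→2→8→9: 19 + 15 + 29 = 63
4→2→8→3→6→9: 19 + 15 + 12 + 11 + 8 = 65
Shortest: 36.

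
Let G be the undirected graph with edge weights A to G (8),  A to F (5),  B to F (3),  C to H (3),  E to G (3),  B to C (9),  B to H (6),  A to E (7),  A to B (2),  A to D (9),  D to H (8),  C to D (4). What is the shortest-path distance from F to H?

9

Comparing a few candidate routes:
F-A-B-H: 5 + 2 + 6 = 13
F-B-H: 3 + 6 = 9
F-B-C-H: 3 + 9 + 3 = 15
Shortest: 9.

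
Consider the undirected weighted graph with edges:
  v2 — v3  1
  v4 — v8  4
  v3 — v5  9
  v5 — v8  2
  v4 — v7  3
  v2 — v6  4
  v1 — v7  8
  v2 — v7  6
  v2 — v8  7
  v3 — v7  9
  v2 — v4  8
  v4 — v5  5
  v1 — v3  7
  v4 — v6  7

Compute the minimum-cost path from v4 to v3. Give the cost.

9

A few of the v4→v3 routes:
v4 -> v7 -> v3: 3 + 9 = 12
v4 -> v7 -> v2 -> v3: 3 + 6 + 1 = 10
v4 -> v2 -> v3: 8 + 1 = 9
v4 -> v8 -> v2 -> v3: 4 + 7 + 1 = 12
v4 -> v6 -> v2 -> v3: 7 + 4 + 1 = 12
Best route has total 9.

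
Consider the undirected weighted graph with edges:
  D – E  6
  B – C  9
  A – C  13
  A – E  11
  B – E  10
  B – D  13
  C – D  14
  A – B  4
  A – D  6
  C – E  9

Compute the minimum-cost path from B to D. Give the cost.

Comparing a few candidate routes:
B -> E -> D: 10 + 6 = 16
B -> D: 13
B -> A -> D: 4 + 6 = 10
The minimum is 10.

10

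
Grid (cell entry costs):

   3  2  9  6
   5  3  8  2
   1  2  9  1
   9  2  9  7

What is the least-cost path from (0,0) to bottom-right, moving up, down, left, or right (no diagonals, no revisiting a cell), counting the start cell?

26

Path [0,0] -> [0,1] -> [1,1] -> [1,2] -> [1,3] -> [2,3] -> [3,3]: 3 + 2 + 3 + 8 + 2 + 1 + 7 = 26.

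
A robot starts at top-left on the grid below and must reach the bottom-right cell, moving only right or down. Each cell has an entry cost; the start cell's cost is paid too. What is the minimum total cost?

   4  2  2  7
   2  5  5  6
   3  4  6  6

Cheapest: [0,0] -> [0,1] -> [0,2] -> [1,2] -> [1,3] -> [2,3]
  4 + 2 + 2 + 5 + 6 + 6 = 25
(Top row then right column would cost 27.)

25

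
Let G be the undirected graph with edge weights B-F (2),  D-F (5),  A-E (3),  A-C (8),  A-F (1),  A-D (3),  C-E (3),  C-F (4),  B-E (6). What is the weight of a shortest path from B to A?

A few of the B→A routes:
B-F-D-A: 2 + 5 + 3 = 10
B-E-A: 6 + 3 = 9
B-F-A: 2 + 1 = 3
B-F-C-E-A: 2 + 4 + 3 + 3 = 12
B-E-C-F-A: 6 + 3 + 4 + 1 = 14
B-F-C-A: 2 + 4 + 8 = 14
Best route has total 3.

3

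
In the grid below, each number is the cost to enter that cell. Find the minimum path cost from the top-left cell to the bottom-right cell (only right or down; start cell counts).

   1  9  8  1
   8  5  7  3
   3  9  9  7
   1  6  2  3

Best path: [0,0]→[1,0]→[2,0]→[3,0]→[3,1]→[3,2]→[3,3]
Cost: 1 + 8 + 3 + 1 + 6 + 2 + 3 = 24
For comparison, the top-then-right route costs 32.

24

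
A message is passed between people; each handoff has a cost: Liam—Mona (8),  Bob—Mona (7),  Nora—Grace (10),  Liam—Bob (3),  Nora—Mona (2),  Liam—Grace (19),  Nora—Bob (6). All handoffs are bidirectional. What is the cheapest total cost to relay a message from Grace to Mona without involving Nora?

27

Paths from Grace to Mona avoiding Nora:
Grace → Liam → Mona: 19 + 8 = 27
Grace → Liam → Bob → Mona: 19 + 3 + 7 = 29
Best route has total 27.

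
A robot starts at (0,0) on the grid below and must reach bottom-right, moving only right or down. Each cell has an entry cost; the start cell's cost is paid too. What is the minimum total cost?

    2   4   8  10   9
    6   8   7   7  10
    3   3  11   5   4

One optimal route is [0,0]→[1,0]→[2,0]→[2,1]→[2,2]→[2,3]→[2,4].
Its cost is 2 + 6 + 3 + 3 + 11 + 5 + 4 = 34.
(Top row then right column would cost 47.)

34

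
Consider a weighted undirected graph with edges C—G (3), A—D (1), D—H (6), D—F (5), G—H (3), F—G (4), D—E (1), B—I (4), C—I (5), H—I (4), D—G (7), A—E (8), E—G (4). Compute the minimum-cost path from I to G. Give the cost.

7

Checking several routes:
I - H - G: 4 + 3 = 7
I - H - D - E - G: 4 + 6 + 1 + 4 = 15
I - C - G: 5 + 3 = 8
I - H - D - G: 4 + 6 + 7 = 17
Shortest: 7.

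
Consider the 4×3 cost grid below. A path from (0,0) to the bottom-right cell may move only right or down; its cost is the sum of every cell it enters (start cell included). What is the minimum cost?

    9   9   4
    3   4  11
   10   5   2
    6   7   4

27

Cheapest: r0c0 r1c0 r1c1 r2c1 r2c2 r3c2
  9 + 3 + 4 + 5 + 2 + 4 = 27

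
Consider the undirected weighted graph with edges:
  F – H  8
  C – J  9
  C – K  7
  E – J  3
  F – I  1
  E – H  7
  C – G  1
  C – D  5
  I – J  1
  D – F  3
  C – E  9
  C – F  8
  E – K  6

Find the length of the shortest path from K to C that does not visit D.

7

Candidate routes:
K - E - J - C: 6 + 3 + 9 = 18
K - E - H - F - I - J - C: 6 + 7 + 8 + 1 + 1 + 9 = 32
K - C: 7
K - E - H - F - C: 6 + 7 + 8 + 8 = 29
K - E - C: 6 + 9 = 15
K - E - J - I - F - C: 6 + 3 + 1 + 1 + 8 = 19
The minimum is 7.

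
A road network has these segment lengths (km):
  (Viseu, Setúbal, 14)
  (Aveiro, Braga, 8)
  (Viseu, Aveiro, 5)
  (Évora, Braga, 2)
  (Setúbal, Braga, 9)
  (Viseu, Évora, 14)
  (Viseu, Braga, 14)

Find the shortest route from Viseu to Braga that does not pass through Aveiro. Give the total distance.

Paths from Viseu to Braga avoiding Aveiro:
Viseu → Évora → Braga: 14 + 2 = 16
Viseu → Setúbal → Braga: 14 + 9 = 23
Viseu → Braga: 14
The minimum is 14 km.

14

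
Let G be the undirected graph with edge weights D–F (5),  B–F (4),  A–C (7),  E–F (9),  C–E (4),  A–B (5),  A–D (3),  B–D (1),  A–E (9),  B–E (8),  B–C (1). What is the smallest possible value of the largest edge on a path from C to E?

A few of the C→E routes:
C→A→D→F→B→E: max(7, 3, 5, 4, 8) = 8
C→A→D→B→E: max(7, 3, 1, 8) = 8
C→E: max(4) = 4
The minimum achievable maximum is 4.

4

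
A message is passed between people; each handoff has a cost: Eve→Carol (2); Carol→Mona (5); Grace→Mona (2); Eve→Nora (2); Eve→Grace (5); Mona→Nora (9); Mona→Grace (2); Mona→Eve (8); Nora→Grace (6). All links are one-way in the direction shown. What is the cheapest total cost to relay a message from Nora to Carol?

Candidate routes:
Nora -> Grace -> Mona -> Eve -> Carol: 6 + 2 + 8 + 2 = 18
Best route has total 18.

18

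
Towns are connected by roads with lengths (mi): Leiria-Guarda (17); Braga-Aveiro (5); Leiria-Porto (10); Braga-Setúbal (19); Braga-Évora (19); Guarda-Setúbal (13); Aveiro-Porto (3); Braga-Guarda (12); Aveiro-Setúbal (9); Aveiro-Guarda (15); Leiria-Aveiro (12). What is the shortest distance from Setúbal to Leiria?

21

Checking several routes:
Setúbal -> Aveiro -> Porto -> Leiria: 9 + 3 + 10 = 22
Setúbal -> Braga -> Aveiro -> Leiria: 19 + 5 + 12 = 36
Setúbal -> Guarda -> Leiria: 13 + 17 = 30
Setúbal -> Aveiro -> Leiria: 9 + 12 = 21
Best route has total 21 mi.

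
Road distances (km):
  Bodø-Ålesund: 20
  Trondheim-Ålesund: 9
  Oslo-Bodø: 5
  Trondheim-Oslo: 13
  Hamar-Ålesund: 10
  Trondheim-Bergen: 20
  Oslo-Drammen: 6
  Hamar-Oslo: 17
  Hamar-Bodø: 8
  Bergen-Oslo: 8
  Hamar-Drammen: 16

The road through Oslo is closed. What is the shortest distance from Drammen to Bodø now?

24

Candidate routes:
Drammen → Hamar → Ålesund → Bodø: 16 + 10 + 20 = 46
Drammen → Hamar → Bodø: 16 + 8 = 24
Shortest: 24 km.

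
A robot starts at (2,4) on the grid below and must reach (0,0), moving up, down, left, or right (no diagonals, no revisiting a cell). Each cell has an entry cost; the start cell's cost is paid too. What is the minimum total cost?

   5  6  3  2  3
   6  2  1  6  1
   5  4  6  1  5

25

Best path: [2,4] -> [1,4] -> [0,4] -> [0,3] -> [0,2] -> [0,1] -> [0,0]
Cost: 5 + 1 + 3 + 2 + 3 + 6 + 5 = 25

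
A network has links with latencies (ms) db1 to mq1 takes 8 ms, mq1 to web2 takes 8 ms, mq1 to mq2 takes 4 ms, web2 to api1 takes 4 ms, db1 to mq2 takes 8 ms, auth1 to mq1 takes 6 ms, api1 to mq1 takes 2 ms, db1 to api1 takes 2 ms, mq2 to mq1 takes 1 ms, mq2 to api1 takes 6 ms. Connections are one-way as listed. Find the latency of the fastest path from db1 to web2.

Candidate routes:
db1 → mq2 → mq1 → web2: 8 + 1 + 8 = 17
db1 → mq2 → api1 → mq1 → web2: 8 + 6 + 2 + 8 = 24
db1 → mq1 → web2: 8 + 8 = 16
db1 → api1 → mq1 → web2: 2 + 2 + 8 = 12
Shortest: 12 ms.

12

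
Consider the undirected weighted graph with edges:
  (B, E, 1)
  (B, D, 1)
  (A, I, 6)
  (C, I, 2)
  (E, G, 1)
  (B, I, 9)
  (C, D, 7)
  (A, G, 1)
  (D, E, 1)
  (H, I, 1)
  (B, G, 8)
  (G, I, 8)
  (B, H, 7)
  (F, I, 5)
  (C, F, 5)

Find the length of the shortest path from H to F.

A few of the H→F routes:
H → B → D → C → F: 7 + 1 + 7 + 5 = 20
H → B → E → G → A → I → F: 7 + 1 + 1 + 1 + 6 + 5 = 21
H → B → E → D → C → F: 7 + 1 + 1 + 7 + 5 = 21
H → I → F: 1 + 5 = 6
H → B → I → F: 7 + 9 + 5 = 21
H → I → C → F: 1 + 2 + 5 = 8
Shortest: 6.

6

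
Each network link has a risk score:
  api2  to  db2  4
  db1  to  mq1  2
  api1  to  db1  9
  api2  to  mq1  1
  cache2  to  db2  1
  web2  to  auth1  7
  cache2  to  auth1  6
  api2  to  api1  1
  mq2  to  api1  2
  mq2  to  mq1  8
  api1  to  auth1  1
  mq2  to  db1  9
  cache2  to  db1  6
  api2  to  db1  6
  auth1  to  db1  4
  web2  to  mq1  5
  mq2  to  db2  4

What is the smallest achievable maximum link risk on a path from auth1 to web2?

5

Some routes from auth1 to web2:
auth1 -> api1 -> mq2 -> db2 -> api2 -> mq1 -> web2: max(1, 2, 4, 4, 1, 5) = 5
auth1 -> db1 -> mq1 -> web2: max(4, 2, 5) = 5
auth1 -> db1 -> api2 -> mq1 -> web2: max(4, 6, 1, 5) = 6
auth1 -> db1 -> cache2 -> db2 -> mq2 -> api1 -> api2 -> mq1 -> web2: max(4, 6, 1, 4, 2, 1, 1, 5) = 6
auth1 -> api1 -> api2 -> mq1 -> web2: max(1, 1, 1, 5) = 5
auth1 -> db1 -> cache2 -> db2 -> api2 -> mq1 -> web2: max(4, 6, 1, 4, 1, 5) = 6
Smallest bottleneck: 5.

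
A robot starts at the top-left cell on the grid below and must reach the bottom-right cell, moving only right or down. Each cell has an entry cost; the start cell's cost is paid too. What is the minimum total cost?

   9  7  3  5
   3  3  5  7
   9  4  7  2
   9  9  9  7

35

Path [0,0] [1,0] [1,1] [2,1] [2,2] [2,3] [3,3]: 9 + 3 + 3 + 4 + 7 + 2 + 7 = 35.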